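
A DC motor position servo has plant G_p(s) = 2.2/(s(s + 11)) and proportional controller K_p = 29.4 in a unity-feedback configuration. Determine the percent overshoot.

The closed-loop denominator s² + 11s + 64.68 gives ω_n = √64.68 = 8.042 and ζ = 11/(2ω_n) = 0.6839.
%OS = 100·exp(−πζ/√(1−ζ²)) = 100·exp(−π·0.6839/√0.5323) = 5.26%.

5.26%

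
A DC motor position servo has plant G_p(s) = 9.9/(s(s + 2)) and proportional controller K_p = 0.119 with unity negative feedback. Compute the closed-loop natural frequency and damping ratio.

With unity feedback the closed-loop characteristic equation is s² + 2s + 0.119·9.9 = s² + 2s + 1.178 = 0.
Matching s² + 2ζω_n s + ω_n²: ω_n = √1.178 = 1.085 rad/s and 2ζω_n = 2, so ζ = 2/(2·1.085) = 0.921.

ω_n = 1.09 rad/s, ζ = 0.921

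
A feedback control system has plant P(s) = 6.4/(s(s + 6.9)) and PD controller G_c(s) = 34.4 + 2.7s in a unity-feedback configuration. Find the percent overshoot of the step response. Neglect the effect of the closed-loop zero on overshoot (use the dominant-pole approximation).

Forward path: (34.4 + 2.7s)·6.4/(s(s+6.9)). The closed-loop characteristic equation is s² + (6.9 + 6.4·2.7)s + 6.4·34.4 = 0.
That is s² + 24.18s + 220.2 = 0, so ω_n = 14.84 rad/s and ζ = 24.18/(2·14.84) = 0.8148.
%OS = 100·exp(−πζ/√(1−ζ²)) = 1.21%.

1.21%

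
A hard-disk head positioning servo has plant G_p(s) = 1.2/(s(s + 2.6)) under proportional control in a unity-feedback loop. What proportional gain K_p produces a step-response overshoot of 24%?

K_p = 8.23

From %OS = 100·exp(−πζ/√(1−ζ²)) = 24%, ζ = −ln(0.24)/√(π²+ln²(0.24)) = 0.4136.
Characteristic equation s² + 2.6s + 1.2K_p = 0 gives ζ = 2.6/(2√(1.2K_p)).
Setting ζ = 0.4136: √(1.2K_p) = 2.6/(2·0.4136) = 3.143, so K_p = 9.88/1.2 = 8.23.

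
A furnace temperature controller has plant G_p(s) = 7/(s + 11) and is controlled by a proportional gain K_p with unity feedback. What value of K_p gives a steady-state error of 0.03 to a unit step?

K_p = 50.8

The loop is type 0, so e_ss(step) = 1/(1 + K_pos) with K_pos = K_p·G_p(0).
G_p(0) = 0.6364. Require 1/(1 + K_p·0.6364) = 0.03, so 1 + 0.6364·K_p = 33.33.
K_p = (33.33 − 1)/0.6364 = 50.8.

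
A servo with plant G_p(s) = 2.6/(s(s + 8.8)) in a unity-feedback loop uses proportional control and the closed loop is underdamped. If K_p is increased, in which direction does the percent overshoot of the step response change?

ζ = 8.8/(2√(2.6K_p)) decreases as K_p grows; lower damping means more overshoot.

increase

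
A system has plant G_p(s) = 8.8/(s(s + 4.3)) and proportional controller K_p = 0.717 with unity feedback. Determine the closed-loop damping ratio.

With unity feedback the closed-loop characteristic equation is s² + 4.3s + 0.717·8.8 = s² + 4.3s + 6.31 = 0.
So ω_n² = 6.31 ⇒ ω_n = 2.512 rad/s, and ζ = 4.3/(2ω_n) = 0.856.

ζ = 0.856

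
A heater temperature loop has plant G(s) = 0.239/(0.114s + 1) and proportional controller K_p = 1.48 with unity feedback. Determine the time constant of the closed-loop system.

Closed loop: T(s) = K_p·G/(1+K_p·G) = 0.3537/(0.114s + 1 + 0.3537), with pole at s = −(1 + 0.3537)/0.114 = −11.87.
Closed-loop time constant τ = 1/11.87 = 0.0842 s.

τ = 0.0842 s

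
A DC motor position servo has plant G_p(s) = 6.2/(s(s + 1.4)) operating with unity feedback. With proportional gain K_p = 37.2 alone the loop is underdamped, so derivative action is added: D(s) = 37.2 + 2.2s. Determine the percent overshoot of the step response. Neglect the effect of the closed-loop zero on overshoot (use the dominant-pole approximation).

16.7%

Forward path: (37.2 + 2.2s)·6.2/(s(s+1.4)). The closed-loop characteristic equation is s² + (1.4 + 6.2·2.2)s + 6.2·37.2 = 0.
That is s² + 15.04s + 230.6 = 0, so ω_n = 15.19 rad/s and ζ = 15.04/(2·15.19) = 0.4952.
%OS = 100·exp(−πζ/√(1−ζ²)) = 16.7%.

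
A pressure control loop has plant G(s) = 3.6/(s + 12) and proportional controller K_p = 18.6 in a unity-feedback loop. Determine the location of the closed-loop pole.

Closed-loop transfer function: T(s) = K_p·G(s)/(1 + K_p·G(s)) = 66.96/(s + 12 + 66.96) = 66.96/(s + 78.96).
The closed-loop pole is at s = −78.96.

s = -78.96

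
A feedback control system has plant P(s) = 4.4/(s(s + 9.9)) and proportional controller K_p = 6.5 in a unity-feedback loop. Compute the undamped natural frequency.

ω_n = 5.35 rad/s

With unity feedback the closed-loop characteristic equation is s² + 9.9s + 6.5·4.4 = s² + 9.9s + 28.6 = 0.
Matching s² + 2ζω_n s + ω_n²: ω_n = √28.6 = 5.348 rad/s and 2ζω_n = 9.9, so ζ = 9.9/(2·5.348) = 0.926.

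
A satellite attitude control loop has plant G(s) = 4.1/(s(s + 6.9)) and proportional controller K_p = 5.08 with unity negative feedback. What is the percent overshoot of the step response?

The closed-loop denominator s² + 6.9s + 20.83 gives ω_n = √20.83 = 4.564 and ζ = 6.9/(2ω_n) = 0.756.
%OS = 100·exp(−πζ/√(1−ζ²)) = 100·exp(−π·0.756/√0.4285) = 2.66%.

2.66%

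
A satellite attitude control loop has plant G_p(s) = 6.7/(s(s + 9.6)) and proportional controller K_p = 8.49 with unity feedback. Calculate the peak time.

Closed-loop characteristic equation: s² + 9.6s + 56.88 = 0, so ω_n = 7.542 rad/s and ζ = 9.6/(2·7.542) = 0.6364.
Damped frequency ω_d = ω_n√(1−ζ²) = 5.817 rad/s, so peak time T_p = π/ω_d = 0.54 s.

T_p = 0.54 s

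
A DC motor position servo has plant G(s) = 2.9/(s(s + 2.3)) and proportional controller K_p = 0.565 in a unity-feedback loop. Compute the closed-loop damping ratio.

ζ = 0.898

The closed-loop denominator is s(s+2.3) + 0.565·2.9 = s² + 2.3s + 1.638.
So ω_n² = 1.638 ⇒ ω_n = 1.28 rad/s, and ζ = 2.3/(2ω_n) = 0.898.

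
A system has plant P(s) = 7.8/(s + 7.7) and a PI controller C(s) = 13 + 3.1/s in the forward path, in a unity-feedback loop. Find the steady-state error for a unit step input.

The open loop C(s)P(s) has a pole at the origin (type 1), so the static position error constant is infinite and e_ss = 1/(1+∞) = 0.

0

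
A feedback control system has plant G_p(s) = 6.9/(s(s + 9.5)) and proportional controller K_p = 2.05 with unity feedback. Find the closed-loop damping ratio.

ζ = 1.26

With unity feedback the closed-loop characteristic equation is s² + 9.5s + 2.05·6.9 = s² + 9.5s + 14.14 = 0.
Matching s² + 2ζω_n s + ω_n²: ω_n = √14.14 = 3.761 rad/s and 2ζω_n = 9.5, so ζ = 9.5/(2·3.761) = 1.26.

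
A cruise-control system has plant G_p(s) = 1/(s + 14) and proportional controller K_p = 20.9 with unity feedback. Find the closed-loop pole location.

s = -34.9

Closed-loop transfer function: T(s) = K_p·G_p(s)/(1 + K_p·G_p(s)) = 20.9/(s + 14 + 20.9) = 20.9/(s + 34.9).
The closed-loop pole is at s = −34.9.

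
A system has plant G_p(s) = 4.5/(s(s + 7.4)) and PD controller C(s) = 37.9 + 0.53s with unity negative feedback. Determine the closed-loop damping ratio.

ζ = 0.375

Forward path: (37.9 + 0.53s)·4.5/(s(s+7.4)). The closed-loop characteristic equation is s² + (7.4 + 4.5·0.53)s + 4.5·37.9 = 0.
That is s² + 9.785s + 170.5 = 0, so ω_n = 13.06 rad/s and ζ = 9.785/(2·13.06) = 0.3746.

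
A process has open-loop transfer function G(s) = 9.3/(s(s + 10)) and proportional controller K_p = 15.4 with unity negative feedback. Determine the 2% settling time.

T_s ≈ 0.8 s

Closed-loop characteristic equation: s² + 10s + 143.2 = 0, so ω_n = 11.97 rad/s and ζ = 10/(2·11.97) = 0.4178.
2% settling time T_s ≈ 4/(ζω_n) = 4/5 = 0.8 s.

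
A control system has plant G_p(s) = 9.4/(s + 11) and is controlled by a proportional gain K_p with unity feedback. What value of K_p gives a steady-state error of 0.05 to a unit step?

K_p = 22.2

The loop is type 0, so e_ss(step) = 1/(1 + K_pos) with K_pos = K_p·G_p(0).
G_p(0) = 0.8545. Require 1/(1 + K_p·0.8545) = 0.05, so 1 + 0.8545·K_p = 20.
K_p = (20 − 1)/0.8545 = 22.2.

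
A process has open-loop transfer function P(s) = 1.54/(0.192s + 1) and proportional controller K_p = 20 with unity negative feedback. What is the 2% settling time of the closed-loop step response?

Closed loop: T(s) = K_p·P/(1+K_p·P) = 30.8/(0.192s + 1 + 30.8), with pole at s = −(1 + 30.8)/0.192 = −165.6.
τ = 1/165.6 = 0.006038 s, so 2% settling time ≈ 4τ = 0.0242 s.

T_s ≈ 0.0242 s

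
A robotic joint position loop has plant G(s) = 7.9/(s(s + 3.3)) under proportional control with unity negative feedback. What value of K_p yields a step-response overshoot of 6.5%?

From %OS = 100·exp(−πζ/√(1−ζ²)) = 6.5%, ζ = −ln(0.065)/√(π²+ln²(0.065)) = 0.6564.
Characteristic equation s² + 3.3s + 7.9K_p = 0 gives ζ = 3.3/(2√(7.9K_p)).
Setting ζ = 0.6564: √(7.9K_p) = 3.3/(2·0.6564) = 2.514, so K_p = 6.319/7.9 = 0.8.

K_p = 0.8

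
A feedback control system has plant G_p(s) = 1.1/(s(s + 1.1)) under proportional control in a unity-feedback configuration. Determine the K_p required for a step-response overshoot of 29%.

K_p = 2.05

From %OS = 100·exp(−πζ/√(1−ζ²)) = 29%, ζ = −ln(0.29)/√(π²+ln²(0.29)) = 0.3666.
Characteristic equation s² + 1.1s + 1.1K_p = 0 gives ζ = 1.1/(2√(1.1K_p)).
Setting ζ = 0.3666: √(1.1K_p) = 1.1/(2·0.3666) = 1.5, so K_p = 2.251/1.1 = 2.05.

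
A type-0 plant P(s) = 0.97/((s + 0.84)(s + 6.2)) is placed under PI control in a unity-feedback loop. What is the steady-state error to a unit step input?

The PI controller's integrator makes the forward path type 1, so e_ss to a step is zero.

0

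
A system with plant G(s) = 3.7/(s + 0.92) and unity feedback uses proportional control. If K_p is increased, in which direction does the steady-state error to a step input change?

e_ss = 1/(1 + K_p·G(0)); a larger K_p raises the denominator, so e_ss decreases.

decrease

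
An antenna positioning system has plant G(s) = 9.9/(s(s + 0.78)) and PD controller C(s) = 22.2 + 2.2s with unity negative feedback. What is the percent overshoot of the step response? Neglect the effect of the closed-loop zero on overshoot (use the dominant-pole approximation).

2.51%

Forward path: (22.2 + 2.2s)·9.9/(s(s+0.78)). The closed-loop characteristic equation is s² + (0.78 + 9.9·2.2)s + 9.9·22.2 = 0.
That is s² + 22.56s + 219.8 = 0, so ω_n = 14.82 rad/s and ζ = 22.56/(2·14.82) = 0.7609.
%OS = 100·exp(−πζ/√(1−ζ²)) = 2.51%.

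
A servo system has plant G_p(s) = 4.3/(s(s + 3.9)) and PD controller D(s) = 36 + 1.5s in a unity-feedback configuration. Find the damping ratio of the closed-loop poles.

ζ = 0.416

Forward path: (36 + 1.5s)·4.3/(s(s+3.9)). The closed-loop characteristic equation is s² + (3.9 + 4.3·1.5)s + 4.3·36 = 0.
That is s² + 10.35s + 154.8 = 0, so ω_n = 12.44 rad/s and ζ = 10.35/(2·12.44) = 0.4159.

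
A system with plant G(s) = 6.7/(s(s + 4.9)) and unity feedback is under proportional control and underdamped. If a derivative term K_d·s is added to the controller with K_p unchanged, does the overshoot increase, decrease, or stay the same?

decrease

The derivative term adds K·K_d to the s-coefficient of the characteristic equation, raising 2ζω_n while ω_n is unchanged; ζ increases, so overshoot decreases.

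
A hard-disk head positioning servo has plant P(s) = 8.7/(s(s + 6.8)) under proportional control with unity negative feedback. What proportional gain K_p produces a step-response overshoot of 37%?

From %OS = 100·exp(−πζ/√(1−ζ²)) = 37%, ζ = −ln(0.37)/√(π²+ln²(0.37)) = 0.3017.
Characteristic equation s² + 6.8s + 8.7K_p = 0 gives ζ = 6.8/(2√(8.7K_p)).
Setting ζ = 0.3017: √(8.7K_p) = 6.8/(2·0.3017) = 11.27, so K_p = 127/8.7 = 14.6.

K_p = 14.6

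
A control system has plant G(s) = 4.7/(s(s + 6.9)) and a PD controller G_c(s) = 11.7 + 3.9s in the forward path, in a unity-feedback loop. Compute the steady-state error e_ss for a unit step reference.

0

The open loop G_c(s)G(s) has a pole at the origin (type 1), so the static position error constant is infinite and e_ss = 1/(1+∞) = 0.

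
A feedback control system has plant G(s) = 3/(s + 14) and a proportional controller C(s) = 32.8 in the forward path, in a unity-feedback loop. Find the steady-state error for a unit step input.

0.125

The loop is type 0. Static position error constant K_pos = C(0)·G(0) = 32.8·0.2143 = 7.029.
Steady-state error to a unit step: e_ss = 1/(1+K_pos) = 1/8.029 = 0.125.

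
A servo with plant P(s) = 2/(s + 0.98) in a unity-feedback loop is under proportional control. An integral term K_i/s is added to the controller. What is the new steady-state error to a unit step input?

0

The integrator makes K_pos = lim_{s→0} C(s)G(s) infinite, so e_ss = 1/(1+K_pos) = 0.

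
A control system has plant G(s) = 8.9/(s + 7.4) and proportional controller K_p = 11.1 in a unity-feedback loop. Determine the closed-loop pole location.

Closed-loop transfer function: T(s) = K_p·G(s)/(1 + K_p·G(s)) = 98.79/(s + 7.4 + 98.79) = 98.79/(s + 106.2).
The closed-loop pole is at s = −106.2.

s = -106.2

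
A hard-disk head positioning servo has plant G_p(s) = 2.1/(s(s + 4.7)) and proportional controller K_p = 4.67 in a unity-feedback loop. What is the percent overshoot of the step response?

2.82%

From 1 + K_pG_p(s) = 0: s² + 4.7s + 9.807 = 0 ⇒ ω_n = 3.132, ζ = 0.7504.
%OS = 100·exp(−πζ/√(1−ζ²)) = 100·exp(−π·0.7504/√0.4369) = 2.82%.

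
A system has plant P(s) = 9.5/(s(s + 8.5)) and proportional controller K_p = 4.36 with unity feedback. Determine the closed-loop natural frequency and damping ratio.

ω_n = 6.44 rad/s, ζ = 0.66

1 + K_p·P(s) = 0 gives s² + 8.5s + 41.42 = 0.
Matching s² + 2ζω_n s + ω_n²: ω_n = √41.42 = 6.436 rad/s and 2ζω_n = 8.5, so ζ = 8.5/(2·6.436) = 0.66.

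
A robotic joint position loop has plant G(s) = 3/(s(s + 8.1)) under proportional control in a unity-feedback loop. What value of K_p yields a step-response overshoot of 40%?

K_p = 69.7

From %OS = 100·exp(−πζ/√(1−ζ²)) = 40%, ζ = −ln(0.4)/√(π²+ln²(0.4)) = 0.28.
Characteristic equation s² + 8.1s + 3K_p = 0 gives ζ = 8.1/(2√(3K_p)).
Setting ζ = 0.28: √(3K_p) = 8.1/(2·0.28) = 14.46, so K_p = 209.2/3 = 69.7.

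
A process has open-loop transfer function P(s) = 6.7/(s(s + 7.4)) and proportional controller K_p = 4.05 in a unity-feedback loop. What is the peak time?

From 1 + K_pP(s) = 0: s² + 7.4s + 27.13 = 0 ⇒ ω_n = 5.209, ζ = 0.7103.
Damped frequency ω_d = ω_n√(1−ζ²) = 3.667 rad/s, so peak time T_p = π/ω_d = 0.857 s.

T_p = 0.857 s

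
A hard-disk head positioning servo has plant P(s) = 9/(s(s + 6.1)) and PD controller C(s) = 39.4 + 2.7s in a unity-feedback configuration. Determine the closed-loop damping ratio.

ζ = 0.807

Forward path: (39.4 + 2.7s)·9/(s(s+6.1)). The closed-loop characteristic equation is s² + (6.1 + 9·2.7)s + 9·39.4 = 0.
That is s² + 30.4s + 354.6 = 0, so ω_n = 18.83 rad/s and ζ = 30.4/(2·18.83) = 0.8072.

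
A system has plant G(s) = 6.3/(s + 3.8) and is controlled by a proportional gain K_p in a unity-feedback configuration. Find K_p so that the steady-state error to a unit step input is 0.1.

K_p = 5.43

For a type-0 loop with proportional control, e_ss = 1/(1 + K_p·G(0)).
G(0) = 1.658. Require 1/(1 + K_p·1.658) = 0.1, so 1 + 1.658·K_p = 10.
K_p = (10 − 1)/1.658 = 5.43.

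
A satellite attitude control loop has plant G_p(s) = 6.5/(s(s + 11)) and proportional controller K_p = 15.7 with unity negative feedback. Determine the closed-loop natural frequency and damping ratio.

1 + K_p·G_p(s) = 0 gives s² + 11s + 102 = 0.
Matching s² + 2ζω_n s + ω_n²: ω_n = √102 = 10.1 rad/s and 2ζω_n = 11, so ζ = 11/(2·10.1) = 0.544.

ω_n = 10.1 rad/s, ζ = 0.544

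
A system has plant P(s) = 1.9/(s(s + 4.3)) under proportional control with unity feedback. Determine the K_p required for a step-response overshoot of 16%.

From %OS = 100·exp(−πζ/√(1−ζ²)) = 16%, ζ = −ln(0.16)/√(π²+ln²(0.16)) = 0.5039.
Characteristic equation s² + 4.3s + 1.9K_p = 0 gives ζ = 4.3/(2√(1.9K_p)).
Setting ζ = 0.5039: √(1.9K_p) = 4.3/(2·0.5039) = 4.267, so K_p = 18.21/1.9 = 9.58.

K_p = 9.58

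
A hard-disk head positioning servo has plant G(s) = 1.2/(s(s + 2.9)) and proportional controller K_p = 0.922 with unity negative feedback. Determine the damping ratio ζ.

ζ = 1.38

With unity feedback the closed-loop characteristic equation is s² + 2.9s + 0.922·1.2 = s² + 2.9s + 1.106 = 0.
So ω_n² = 1.106 ⇒ ω_n = 1.052 rad/s, and ζ = 2.9/(2ω_n) = 1.38.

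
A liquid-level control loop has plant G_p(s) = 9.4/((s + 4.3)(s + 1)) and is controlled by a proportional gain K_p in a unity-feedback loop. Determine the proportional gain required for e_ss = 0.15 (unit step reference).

Steady-state error for a unit step on this type-0 loop is 1/(1 + K_p·G_p(0)).
G_p(0) = 2.186. Require 1/(1 + K_p·2.186) = 0.15, so 1 + 2.186·K_p = 6.667.
K_p = (6.667 − 1)/2.186 = 2.59.

K_p = 2.59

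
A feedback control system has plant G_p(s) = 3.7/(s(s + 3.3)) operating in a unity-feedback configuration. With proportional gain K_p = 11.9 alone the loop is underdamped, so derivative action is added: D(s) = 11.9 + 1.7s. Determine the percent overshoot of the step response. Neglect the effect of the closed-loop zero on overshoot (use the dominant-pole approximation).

Forward path: (11.9 + 1.7s)·3.7/(s(s+3.3)). The closed-loop characteristic equation is s² + (3.3 + 3.7·1.7)s + 3.7·11.9 = 0.
That is s² + 9.59s + 44.03 = 0, so ω_n = 6.636 rad/s and ζ = 9.59/(2·6.636) = 0.7226.
%OS = 100·exp(−πζ/√(1−ζ²)) = 3.75%.

3.75%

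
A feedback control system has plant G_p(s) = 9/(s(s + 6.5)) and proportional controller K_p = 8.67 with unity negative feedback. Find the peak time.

T_p = 0.382 s

Closed-loop characteristic equation: s² + 6.5s + 78.03 = 0, so ω_n = 8.833 rad/s and ζ = 6.5/(2·8.833) = 0.3679.
Damped frequency ω_d = ω_n√(1−ζ²) = 8.214 rad/s, so peak time T_p = π/ω_d = 0.382 s.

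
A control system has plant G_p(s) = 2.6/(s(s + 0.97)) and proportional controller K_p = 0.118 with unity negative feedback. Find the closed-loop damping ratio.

1 + K_p·G_p(s) = 0 gives s² + 0.97s + 0.3068 = 0.
So ω_n² = 0.3068 ⇒ ω_n = 0.5539 rad/s, and ζ = 0.97/(2ω_n) = 0.876.

ζ = 0.876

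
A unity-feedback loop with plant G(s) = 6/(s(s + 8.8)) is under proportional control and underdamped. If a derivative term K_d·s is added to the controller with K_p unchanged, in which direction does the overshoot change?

The derivative term adds K·K_d to the s-coefficient of the characteristic equation, raising 2ζω_n while ω_n is unchanged; ζ increases, so overshoot decreases.

decrease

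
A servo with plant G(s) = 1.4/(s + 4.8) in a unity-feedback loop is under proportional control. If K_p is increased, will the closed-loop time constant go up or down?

Closed-loop pole is at s = −(4.8+K_p·1.4); larger K_p moves it further left, so τ = 1/(4.8+K_p·1.4) decreases.

decrease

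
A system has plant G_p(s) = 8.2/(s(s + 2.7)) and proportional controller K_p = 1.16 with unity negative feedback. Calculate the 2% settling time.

T_s ≈ 2.96 s

The closed-loop denominator s² + 2.7s + 9.512 gives ω_n = √9.512 = 3.084 and ζ = 2.7/(2ω_n) = 0.4377.
2% settling time T_s ≈ 4/(ζω_n) = 4/1.35 = 2.96 s.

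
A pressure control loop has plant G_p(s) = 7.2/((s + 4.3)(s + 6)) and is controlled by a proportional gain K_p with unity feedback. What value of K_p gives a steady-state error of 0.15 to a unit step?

Steady-state error for a unit step on this type-0 loop is 1/(1 + K_p·G_p(0)).
G_p(0) = 0.2791. Require 1/(1 + K_p·0.2791) = 0.15, so 1 + 0.2791·K_p = 6.667.
K_p = (6.667 − 1)/0.2791 = 20.3.

K_p = 20.3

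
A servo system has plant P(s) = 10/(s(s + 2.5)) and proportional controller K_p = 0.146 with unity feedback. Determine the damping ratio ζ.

ζ = 1.03

The closed-loop denominator is s(s+2.5) + 0.146·10 = s² + 2.5s + 1.46.
So ω_n² = 1.46 ⇒ ω_n = 1.208 rad/s, and ζ = 2.5/(2ω_n) = 1.03.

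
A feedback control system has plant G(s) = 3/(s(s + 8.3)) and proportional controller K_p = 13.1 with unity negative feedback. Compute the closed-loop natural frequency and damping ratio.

ω_n = 6.27 rad/s, ζ = 0.662

With unity feedback the closed-loop characteristic equation is s² + 8.3s + 13.1·3 = s² + 8.3s + 39.3 = 0.
Matching s² + 2ζω_n s + ω_n²: ω_n = √39.3 = 6.269 rad/s and 2ζω_n = 8.3, so ζ = 8.3/(2·6.269) = 0.662.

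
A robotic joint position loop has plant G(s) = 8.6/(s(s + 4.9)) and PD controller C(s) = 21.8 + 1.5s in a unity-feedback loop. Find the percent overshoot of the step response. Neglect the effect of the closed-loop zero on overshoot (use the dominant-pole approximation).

Forward path: (21.8 + 1.5s)·8.6/(s(s+4.9)). The closed-loop characteristic equation is s² + (4.9 + 8.6·1.5)s + 8.6·21.8 = 0.
That is s² + 17.8s + 187.5 = 0, so ω_n = 13.69 rad/s and ζ = 17.8/(2·13.69) = 0.65.
%OS = 100·exp(−πζ/√(1−ζ²)) = 6.81%.

6.81%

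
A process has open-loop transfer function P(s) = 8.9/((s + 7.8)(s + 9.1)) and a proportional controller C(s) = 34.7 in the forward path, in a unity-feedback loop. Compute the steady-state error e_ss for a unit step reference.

The loop is type 0. Static position error constant K_pos = C(0)·P(0) = 34.7·0.1254 = 4.351.
Steady-state error to a unit step: e_ss = 1/(1+K_pos) = 1/5.351 = 0.187.

0.187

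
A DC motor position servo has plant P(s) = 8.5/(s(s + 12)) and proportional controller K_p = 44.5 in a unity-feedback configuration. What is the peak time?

The closed-loop denominator s² + 12s + 378.2 gives ω_n = √378.2 = 19.45 and ζ = 12/(2ω_n) = 0.3085.
Damped frequency ω_d = ω_n√(1−ζ²) = 18.5 rad/s, so peak time T_p = π/ω_d = 0.17 s.

T_p = 0.17 s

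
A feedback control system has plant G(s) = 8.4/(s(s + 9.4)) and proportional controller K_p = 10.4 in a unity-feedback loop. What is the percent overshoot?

16.1%

The closed-loop denominator s² + 9.4s + 87.36 gives ω_n = √87.36 = 9.347 and ζ = 9.4/(2ω_n) = 0.5029.
%OS = 100·exp(−πζ/√(1−ζ²)) = 100·exp(−π·0.5029/√0.7471) = 16.1%.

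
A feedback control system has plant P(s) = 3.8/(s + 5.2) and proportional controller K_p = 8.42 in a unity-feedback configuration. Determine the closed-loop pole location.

s = -37.2

Closed-loop transfer function: T(s) = K_p·P(s)/(1 + K_p·P(s)) = 32/(s + 5.2 + 32) = 32/(s + 37.2).
The closed-loop pole is at s = −37.2.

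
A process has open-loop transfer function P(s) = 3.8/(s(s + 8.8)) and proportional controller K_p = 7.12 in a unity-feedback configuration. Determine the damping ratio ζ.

ζ = 0.846

1 + K_p·P(s) = 0 gives s² + 8.8s + 27.06 = 0.
So ω_n² = 27.06 ⇒ ω_n = 5.202 rad/s, and ζ = 8.8/(2ω_n) = 0.846.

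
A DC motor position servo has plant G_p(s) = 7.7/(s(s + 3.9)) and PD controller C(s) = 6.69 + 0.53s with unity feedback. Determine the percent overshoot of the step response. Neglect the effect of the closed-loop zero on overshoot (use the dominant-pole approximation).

Forward path: (6.69 + 0.53s)·7.7/(s(s+3.9)). The closed-loop characteristic equation is s² + (3.9 + 7.7·0.53)s + 7.7·6.69 = 0.
That is s² + 7.981s + 51.51 = 0, so ω_n = 7.177 rad/s and ζ = 7.981/(2·7.177) = 0.556.
%OS = 100·exp(−πζ/√(1−ζ²)) = 12.2%.

12.2%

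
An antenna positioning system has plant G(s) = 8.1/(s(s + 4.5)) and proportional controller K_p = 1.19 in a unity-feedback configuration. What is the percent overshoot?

3.67%

Closed-loop characteristic equation: s² + 4.5s + 9.639 = 0, so ω_n = 3.105 rad/s and ζ = 4.5/(2·3.105) = 0.7247.
%OS = 100·exp(−πζ/√(1−ζ²)) = 100·exp(−π·0.7247/√0.4748) = 3.67%.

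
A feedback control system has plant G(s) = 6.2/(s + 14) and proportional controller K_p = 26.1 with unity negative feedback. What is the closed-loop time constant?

Closed-loop transfer function: T(s) = K_p·G(s)/(1 + K_p·G(s)) = 161.8/(s + 14 + 161.8) = 161.8/(s + 175.8).
Time constant τ = 1/175.8 = 0.00569 s.

τ = 0.00569 s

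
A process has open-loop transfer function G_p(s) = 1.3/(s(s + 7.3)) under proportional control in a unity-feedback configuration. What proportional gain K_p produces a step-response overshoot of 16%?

From %OS = 100·exp(−πζ/√(1−ζ²)) = 16%, ζ = −ln(0.16)/√(π²+ln²(0.16)) = 0.5039.
Characteristic equation s² + 7.3s + 1.3K_p = 0 gives ζ = 7.3/(2√(1.3K_p)).
Setting ζ = 0.5039: √(1.3K_p) = 7.3/(2·0.5039) = 7.244, so K_p = 52.47/1.3 = 40.4.

K_p = 40.4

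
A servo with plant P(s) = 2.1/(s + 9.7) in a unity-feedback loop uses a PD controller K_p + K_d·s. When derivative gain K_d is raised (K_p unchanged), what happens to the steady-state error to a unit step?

At s = 0 the derivative term contributes nothing: C(0) = K_p regardless of K_d, so K_pos = K_p·P(0) and e_ss are unchanged.

unchanged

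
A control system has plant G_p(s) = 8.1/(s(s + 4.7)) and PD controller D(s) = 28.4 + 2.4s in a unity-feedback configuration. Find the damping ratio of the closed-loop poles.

Forward path: (28.4 + 2.4s)·8.1/(s(s+4.7)). The closed-loop characteristic equation is s² + (4.7 + 8.1·2.4)s + 8.1·28.4 = 0.
That is s² + 24.14s + 230 = 0, so ω_n = 15.17 rad/s and ζ = 24.14/(2·15.17) = 0.7958.

ζ = 0.796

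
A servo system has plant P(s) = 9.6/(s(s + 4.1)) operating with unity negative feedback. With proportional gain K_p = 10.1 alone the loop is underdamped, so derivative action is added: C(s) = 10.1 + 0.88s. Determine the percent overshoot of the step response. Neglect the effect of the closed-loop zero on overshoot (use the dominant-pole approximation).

7.45%

Forward path: (10.1 + 0.88s)·9.6/(s(s+4.1)). The closed-loop characteristic equation is s² + (4.1 + 9.6·0.88)s + 9.6·10.1 = 0.
That is s² + 12.55s + 96.96 = 0, so ω_n = 9.847 rad/s and ζ = 12.55/(2·9.847) = 0.6372.
%OS = 100·exp(−πζ/√(1−ζ²)) = 7.45%.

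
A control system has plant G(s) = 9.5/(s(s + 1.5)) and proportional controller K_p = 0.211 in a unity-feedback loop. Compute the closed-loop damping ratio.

ζ = 0.53

With unity feedback the closed-loop characteristic equation is s² + 1.5s + 0.211·9.5 = s² + 1.5s + 2.004 = 0.
Matching s² + 2ζω_n s + ω_n²: ω_n = √2.004 = 1.416 rad/s and 2ζω_n = 1.5, so ζ = 1.5/(2·1.416) = 0.53.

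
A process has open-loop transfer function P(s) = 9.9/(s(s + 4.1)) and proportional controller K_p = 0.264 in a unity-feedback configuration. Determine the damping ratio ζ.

1 + K_p·P(s) = 0 gives s² + 4.1s + 2.614 = 0.
Matching s² + 2ζω_n s + ω_n²: ω_n = √2.614 = 1.617 rad/s and 2ζω_n = 4.1, so ζ = 4.1/(2·1.617) = 1.27.

ζ = 1.27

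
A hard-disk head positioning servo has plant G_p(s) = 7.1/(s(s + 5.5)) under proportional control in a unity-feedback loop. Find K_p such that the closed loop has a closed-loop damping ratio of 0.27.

Closed-loop characteristic equation: s² + 5.5s + K_p·7.1 = 0.
So ω_n = √(7.1K_p) and 2ζω_n = 5.5, giving ζ = 5.5/(2√(7.1K_p)).
Setting ζ = 0.27: √(7.1K_p) = 5.5/(2·0.27) = 10.19, so K_p = 103.7/7.1 = 14.6.

K_p = 14.6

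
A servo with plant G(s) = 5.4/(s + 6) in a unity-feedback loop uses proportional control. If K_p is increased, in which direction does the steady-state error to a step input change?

e_ss = 1/(1 + K_p·G(0)); a larger K_p raises the denominator, so e_ss decreases.

decrease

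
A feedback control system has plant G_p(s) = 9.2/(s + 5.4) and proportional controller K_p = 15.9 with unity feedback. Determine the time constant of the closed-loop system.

Closed-loop transfer function: T(s) = K_p·G_p(s)/(1 + K_p·G_p(s)) = 146.3/(s + 5.4 + 146.3) = 146.3/(s + 151.7).
Time constant τ = 1/151.7 = 0.00659 s.

τ = 0.00659 s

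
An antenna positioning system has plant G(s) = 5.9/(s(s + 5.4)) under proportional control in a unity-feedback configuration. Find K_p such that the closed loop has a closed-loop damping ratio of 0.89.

K_p = 1.56

Closed-loop characteristic equation: s² + 5.4s + K_p·5.9 = 0.
So ω_n = √(5.9K_p) and 2ζω_n = 5.4, giving ζ = 5.4/(2√(5.9K_p)).
Setting ζ = 0.89: √(5.9K_p) = 5.4/(2·0.89) = 3.034, so K_p = 9.203/5.9 = 1.56.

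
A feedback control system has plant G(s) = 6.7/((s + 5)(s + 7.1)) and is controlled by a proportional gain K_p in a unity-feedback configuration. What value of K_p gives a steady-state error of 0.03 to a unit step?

The loop is type 0, so e_ss(step) = 1/(1 + K_pos) with K_pos = K_p·G(0).
G(0) = 0.1887. Require 1/(1 + K_p·0.1887) = 0.03, so 1 + 0.1887·K_p = 33.33.
K_p = (33.33 − 1)/0.1887 = 171.

K_p = 171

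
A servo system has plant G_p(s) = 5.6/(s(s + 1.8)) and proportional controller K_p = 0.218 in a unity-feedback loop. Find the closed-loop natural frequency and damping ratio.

ω_n = 1.1 rad/s, ζ = 0.815

The closed-loop denominator is s(s+1.8) + 0.218·5.6 = s² + 1.8s + 1.221.
Matching s² + 2ζω_n s + ω_n²: ω_n = √1.221 = 1.105 rad/s and 2ζω_n = 1.8, so ζ = 1.8/(2·1.105) = 0.815.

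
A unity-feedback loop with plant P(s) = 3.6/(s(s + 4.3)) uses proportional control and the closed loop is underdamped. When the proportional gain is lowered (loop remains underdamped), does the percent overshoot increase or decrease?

ζ = 4.3/(2√(3.6K_p)) rises as K_p falls; higher damping means less overshoot.

decrease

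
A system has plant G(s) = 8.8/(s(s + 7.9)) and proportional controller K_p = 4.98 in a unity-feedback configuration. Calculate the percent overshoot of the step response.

9.67%

Closed-loop characteristic equation: s² + 7.9s + 43.82 = 0, so ω_n = 6.62 rad/s and ζ = 7.9/(2·6.62) = 0.5967.
%OS = 100·exp(−πζ/√(1−ζ²)) = 100·exp(−π·0.5967/√0.644) = 9.67%.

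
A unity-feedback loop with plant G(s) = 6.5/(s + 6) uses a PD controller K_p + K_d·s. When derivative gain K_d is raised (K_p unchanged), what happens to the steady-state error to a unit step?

K_d affects only the transient (the s-coefficient); the DC loop gain, and hence e_ss, depends only on K_p.

unchanged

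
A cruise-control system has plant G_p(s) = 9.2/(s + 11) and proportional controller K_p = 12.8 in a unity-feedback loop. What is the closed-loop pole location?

Closed-loop transfer function: T(s) = K_p·G_p(s)/(1 + K_p·G_p(s)) = 117.8/(s + 11 + 117.8) = 117.8/(s + 128.8).
The closed-loop pole is at s = −128.8.

s = -128.8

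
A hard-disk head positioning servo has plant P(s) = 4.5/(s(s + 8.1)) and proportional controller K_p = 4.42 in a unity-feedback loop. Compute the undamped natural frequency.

ω_n = 4.46 rad/s

With unity feedback the closed-loop characteristic equation is s² + 8.1s + 4.42·4.5 = s² + 8.1s + 19.89 = 0.
So ω_n² = 19.89 ⇒ ω_n = 4.46 rad/s, and ζ = 8.1/(2ω_n) = 0.908.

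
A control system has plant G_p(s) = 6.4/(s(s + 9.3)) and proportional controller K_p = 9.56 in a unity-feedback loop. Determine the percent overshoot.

From 1 + K_pG_p(s) = 0: s² + 9.3s + 61.18 = 0 ⇒ ω_n = 7.822, ζ = 0.5945.
%OS = 100·exp(−πζ/√(1−ζ²)) = 100·exp(−π·0.5945/√0.6466) = 9.8%.

9.8%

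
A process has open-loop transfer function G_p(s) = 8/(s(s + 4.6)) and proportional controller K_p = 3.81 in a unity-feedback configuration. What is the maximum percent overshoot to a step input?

23.7%

Closed-loop characteristic equation: s² + 4.6s + 30.48 = 0, so ω_n = 5.521 rad/s and ζ = 4.6/(2·5.521) = 0.4166.
%OS = 100·exp(−πζ/√(1−ζ²)) = 100·exp(−π·0.4166/√0.8264) = 23.7%.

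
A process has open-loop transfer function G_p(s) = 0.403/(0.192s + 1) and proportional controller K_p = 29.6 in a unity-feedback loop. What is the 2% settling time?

T_s ≈ 0.0594 s

Closed loop: T(s) = K_p·G_p/(1+K_p·G_p) = 11.93/(0.192s + 1 + 11.93), with pole at s = −(1 + 11.93)/0.192 = −67.34.
τ = 1/67.34 = 0.01485 s, so 2% settling time ≈ 4τ = 0.0594 s.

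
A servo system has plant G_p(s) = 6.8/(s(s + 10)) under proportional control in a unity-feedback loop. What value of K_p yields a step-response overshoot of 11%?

From %OS = 100·exp(−πζ/√(1−ζ²)) = 11%, ζ = −ln(0.11)/√(π²+ln²(0.11)) = 0.5749.
Characteristic equation s² + 10s + 6.8K_p = 0 gives ζ = 10/(2√(6.8K_p)).
Setting ζ = 0.5749: √(6.8K_p) = 10/(2·0.5749) = 8.697, so K_p = 75.64/6.8 = 11.1.

K_p = 11.1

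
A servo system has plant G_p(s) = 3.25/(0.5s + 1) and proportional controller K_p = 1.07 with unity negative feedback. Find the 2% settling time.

T_s ≈ 0.447 s

Closed loop: T(s) = K_p·G_p/(1+K_p·G_p) = 3.478/(0.5s + 1 + 3.478), with pole at s = −(1 + 3.478)/0.5 = −8.955.
τ = 1/8.955 = 0.1117 s, so 2% settling time ≈ 4τ = 0.447 s.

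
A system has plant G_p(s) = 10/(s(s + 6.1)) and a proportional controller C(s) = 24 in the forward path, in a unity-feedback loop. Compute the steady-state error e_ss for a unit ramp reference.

0.0254

The loop has one pole at the origin (type 1). Velocity error constant K_v = lim_{s→0} s·C(s)G_p(s) = 24·10/6.1 = 39.34.
Steady-state error to a unit ramp: e_ss = 1/K_v = 0.0254.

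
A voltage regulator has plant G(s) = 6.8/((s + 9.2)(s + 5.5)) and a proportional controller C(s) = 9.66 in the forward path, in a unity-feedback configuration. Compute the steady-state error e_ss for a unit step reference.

0.435

The loop is type 0. Static position error constant K_pos = C(0)·G(0) = 9.66·0.1344 = 1.298.
Steady-state error to a unit step: e_ss = 1/(1+K_pos) = 1/2.298 = 0.435.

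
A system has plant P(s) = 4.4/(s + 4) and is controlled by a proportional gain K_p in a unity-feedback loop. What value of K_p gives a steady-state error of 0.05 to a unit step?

K_p = 17.3

The loop is type 0, so e_ss(step) = 1/(1 + K_pos) with K_pos = K_p·P(0).
P(0) = 1.1. Require 1/(1 + K_p·1.1) = 0.05, so 1 + 1.1·K_p = 20.
K_p = (20 − 1)/1.1 = 17.3.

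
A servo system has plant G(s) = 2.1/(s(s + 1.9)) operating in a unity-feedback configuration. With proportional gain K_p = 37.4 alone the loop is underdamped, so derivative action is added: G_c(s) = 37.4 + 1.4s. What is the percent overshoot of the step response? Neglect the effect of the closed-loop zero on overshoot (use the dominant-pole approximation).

Forward path: (37.4 + 1.4s)·2.1/(s(s+1.9)). The closed-loop characteristic equation is s² + (1.9 + 2.1·1.4)s + 2.1·37.4 = 0.
That is s² + 4.84s + 78.54 = 0, so ω_n = 8.862 rad/s and ζ = 4.84/(2·8.862) = 0.2731.
%OS = 100·exp(−πζ/√(1−ζ²)) = 41%.

41%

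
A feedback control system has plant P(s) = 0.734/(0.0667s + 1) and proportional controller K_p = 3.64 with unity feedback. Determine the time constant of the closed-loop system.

Closed loop: T(s) = K_p·P/(1+K_p·P) = 2.672/(0.0667s + 1 + 2.672), with pole at s = −(1 + 2.672)/0.0667 = −55.05.
Closed-loop time constant τ = 1/55.05 = 0.0182 s.

τ = 0.0182 s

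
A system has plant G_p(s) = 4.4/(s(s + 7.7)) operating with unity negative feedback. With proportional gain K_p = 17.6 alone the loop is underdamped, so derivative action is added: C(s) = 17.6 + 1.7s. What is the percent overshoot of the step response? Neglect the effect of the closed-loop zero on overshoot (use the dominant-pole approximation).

0.473%

Forward path: (17.6 + 1.7s)·4.4/(s(s+7.7)). The closed-loop characteristic equation is s² + (7.7 + 4.4·1.7)s + 4.4·17.6 = 0.
That is s² + 15.18s + 77.44 = 0, so ω_n = 8.8 rad/s and ζ = 15.18/(2·8.8) = 0.8625.
%OS = 100·exp(−πζ/√(1−ζ²)) = 0.473%.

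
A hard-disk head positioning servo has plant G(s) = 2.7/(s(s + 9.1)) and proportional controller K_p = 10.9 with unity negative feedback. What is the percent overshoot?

The closed-loop denominator s² + 9.1s + 29.43 gives ω_n = √29.43 = 5.425 and ζ = 9.1/(2ω_n) = 0.8387.
%OS = 100·exp(−πζ/√(1−ζ²)) = 100·exp(−π·0.8387/√0.2966) = 0.792%.

0.792%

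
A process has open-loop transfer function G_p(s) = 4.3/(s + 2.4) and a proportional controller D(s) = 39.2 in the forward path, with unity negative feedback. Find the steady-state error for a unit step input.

The loop is type 0. Static position error constant K_pos = D(0)·G_p(0) = 39.2·1.792 = 70.23.
Steady-state error to a unit step: e_ss = 1/(1+K_pos) = 1/71.23 = 0.014.

0.014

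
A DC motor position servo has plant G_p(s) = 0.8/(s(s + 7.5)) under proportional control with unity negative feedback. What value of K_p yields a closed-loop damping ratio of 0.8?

Closed-loop characteristic equation: s² + 7.5s + K_p·0.8 = 0.
So ω_n = √(0.8K_p) and 2ζω_n = 7.5, giving ζ = 7.5/(2√(0.8K_p)).
Setting ζ = 0.8: √(0.8K_p) = 7.5/(2·0.8) = 4.688, so K_p = 21.97/0.8 = 27.5.

K_p = 27.5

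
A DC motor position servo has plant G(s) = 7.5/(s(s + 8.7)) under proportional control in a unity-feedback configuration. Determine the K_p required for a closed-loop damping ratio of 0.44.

Closed-loop characteristic equation: s² + 8.7s + K_p·7.5 = 0.
So ω_n = √(7.5K_p) and 2ζω_n = 8.7, giving ζ = 8.7/(2√(7.5K_p)).
Setting ζ = 0.44: √(7.5K_p) = 8.7/(2·0.44) = 9.886, so K_p = 97.74/7.5 = 13.

K_p = 13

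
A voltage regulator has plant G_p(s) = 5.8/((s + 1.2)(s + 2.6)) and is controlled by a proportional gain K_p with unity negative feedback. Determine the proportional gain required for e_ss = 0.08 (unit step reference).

K_p = 6.19

The loop is type 0, so e_ss(step) = 1/(1 + K_pos) with K_pos = K_p·G_p(0).
G_p(0) = 1.859. Require 1/(1 + K_p·1.859) = 0.08, so 1 + 1.859·K_p = 12.5.
K_p = (12.5 − 1)/1.859 = 6.19.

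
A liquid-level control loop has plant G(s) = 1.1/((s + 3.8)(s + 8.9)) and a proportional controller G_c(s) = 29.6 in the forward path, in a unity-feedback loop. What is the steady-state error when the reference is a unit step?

The loop is type 0. Static position error constant K_pos = G_c(0)·G(0) = 29.6·0.03253 = 0.9627.
Steady-state error to a unit step: e_ss = 1/(1+K_pos) = 1/1.963 = 0.509.

0.509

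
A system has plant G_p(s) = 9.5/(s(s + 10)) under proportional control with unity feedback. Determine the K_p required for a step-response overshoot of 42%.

K_p = 37.1

From %OS = 100·exp(−πζ/√(1−ζ²)) = 42%, ζ = −ln(0.42)/√(π²+ln²(0.42)) = 0.2662.
Characteristic equation s² + 10s + 9.5K_p = 0 gives ζ = 10/(2√(9.5K_p)).
Setting ζ = 0.2662: √(9.5K_p) = 10/(2·0.2662) = 18.78, so K_p = 352.9/9.5 = 37.1.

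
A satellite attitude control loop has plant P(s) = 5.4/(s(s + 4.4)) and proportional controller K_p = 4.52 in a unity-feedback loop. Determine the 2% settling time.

T_s ≈ 1.82 s

The closed-loop denominator s² + 4.4s + 24.41 gives ω_n = √24.41 = 4.94 and ζ = 4.4/(2ω_n) = 0.4453.
2% settling time T_s ≈ 4/(ζω_n) = 4/2.2 = 1.82 s.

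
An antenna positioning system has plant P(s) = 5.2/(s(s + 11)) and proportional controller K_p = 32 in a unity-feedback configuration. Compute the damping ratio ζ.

With unity feedback the closed-loop characteristic equation is s² + 11s + 32·5.2 = s² + 11s + 166.4 = 0.
Matching s² + 2ζω_n s + ω_n²: ω_n = √166.4 = 12.9 rad/s and 2ζω_n = 11, so ζ = 11/(2·12.9) = 0.426.

ζ = 0.426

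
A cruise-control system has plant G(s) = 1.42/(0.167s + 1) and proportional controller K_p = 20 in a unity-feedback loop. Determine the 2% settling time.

T_s ≈ 0.0227 s

Closed loop: T(s) = K_p·G/(1+K_p·G) = 28.4/(0.167s + 1 + 28.4), with pole at s = −(1 + 28.4)/0.167 = −176.
τ = 1/176 = 0.00568 s, so 2% settling time ≈ 4τ = 0.0227 s.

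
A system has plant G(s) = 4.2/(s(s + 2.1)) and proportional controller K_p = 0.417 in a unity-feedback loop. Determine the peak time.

T_p = 3.9 s

Closed-loop characteristic equation: s² + 2.1s + 1.751 = 0, so ω_n = 1.323 rad/s and ζ = 2.1/(2·1.323) = 0.7934.
Damped frequency ω_d = ω_n√(1−ζ²) = 0.8055 rad/s, so peak time T_p = π/ω_d = 3.9 s.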